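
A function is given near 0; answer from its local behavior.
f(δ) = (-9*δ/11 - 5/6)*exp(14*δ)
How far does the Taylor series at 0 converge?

The radius of convergence is infinite.

The factor exp(14*δ) is entire and contributes no finite singular point.
The polynomial part has no poles.
No finite singular points: the Taylor series at 0 converges everywhere.


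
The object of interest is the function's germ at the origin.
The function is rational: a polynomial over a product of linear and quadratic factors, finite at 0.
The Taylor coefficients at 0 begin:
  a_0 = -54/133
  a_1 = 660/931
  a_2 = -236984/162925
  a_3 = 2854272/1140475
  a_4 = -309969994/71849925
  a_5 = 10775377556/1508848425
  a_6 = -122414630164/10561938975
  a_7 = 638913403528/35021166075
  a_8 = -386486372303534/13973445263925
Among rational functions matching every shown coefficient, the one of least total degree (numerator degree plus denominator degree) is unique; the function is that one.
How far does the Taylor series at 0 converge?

The radius of convergence is -2/3 + (1/3)*sqrt(13).

No rational of total degree below 7 reproduces all 9 coefficients; solving the [2/5] Pade equations on them gives f(ω) = (6*ω**2/25 - 16*ω/19 - 9/19)/((ω + 7/6)*(ω**2 - 4*ω/3 - 1)**2), whose expansion matches every shown term.
Denominator factor (ω**2 - 4*ω/3 - 1)^2: discriminant 52/9, real irrational roots 2/3 + (1/3)*sqrt(13) and 2/3 - (1/3)*sqrt(13); poles of order 2, moduli 2/3 + (1/3)*sqrt(13) and -2/3 + (1/3)*sqrt(13).
Denominator factor (ω + 7/6): pole of order 1 at -7/6, modulus 7/6.
The radius of convergence is the smallest modulus among the singular points: -2/3 + (1/3)*sqrt(13).


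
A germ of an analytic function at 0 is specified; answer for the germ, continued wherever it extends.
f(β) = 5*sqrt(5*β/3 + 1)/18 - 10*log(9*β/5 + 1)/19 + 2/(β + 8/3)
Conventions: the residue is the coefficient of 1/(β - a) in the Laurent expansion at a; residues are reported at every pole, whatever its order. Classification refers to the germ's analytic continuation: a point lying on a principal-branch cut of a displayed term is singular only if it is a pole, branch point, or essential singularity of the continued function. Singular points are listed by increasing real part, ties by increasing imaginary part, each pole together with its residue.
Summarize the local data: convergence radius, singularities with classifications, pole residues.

Denominator factor (β + 8/3): pole of order 1 at -8/3, modulus 8/3.
Branch term (5/18)*sqrt(1 - β/(-3/5)): its argument vanishes at β = -3/5, a square-root branch point, modulus 3/5.
Branch term (-10/19)*log(1 - β/(-5/9)): its argument vanishes at β = -5/9, a logarithmic branch point, modulus 5/9.
The radius of convergence is the smallest modulus among the singular points: 5/9.
The branch terms are analytic at -8/3 and contribute nothing to the residue; only the rational part matters.
At the order-1 pole -8/3 set g(β) = (β - (-8/3))*(rational part) = 2.
Simple pole: residue = g(a) at a = -8/3, which is 2.
List the singular points by increasing real part (a conjugate pair: the negative imaginary part first).

Radius of convergence at 0: 5/9.
At -8/3: a pole of order 1; residue 2.
At -3/5: an algebraic (square-root) branch point.
At -5/9: a logarithmic branch point.


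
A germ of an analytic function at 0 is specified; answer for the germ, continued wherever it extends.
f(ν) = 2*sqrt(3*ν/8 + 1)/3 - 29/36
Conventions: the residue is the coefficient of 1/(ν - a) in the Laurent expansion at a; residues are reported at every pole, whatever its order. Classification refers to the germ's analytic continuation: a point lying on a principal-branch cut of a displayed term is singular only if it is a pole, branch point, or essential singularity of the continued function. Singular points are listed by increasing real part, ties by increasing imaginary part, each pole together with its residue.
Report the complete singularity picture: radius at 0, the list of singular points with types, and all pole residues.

Branch term (2/3)*sqrt(1 - ν/(-8/3)): its argument vanishes at ν = -8/3, a square-root branch point, modulus 8/3.
The radius of convergence is the smallest modulus among the singular points: 8/3.

Radius of convergence at 0: 8/3.
At -8/3: an algebraic (square-root) branch point.


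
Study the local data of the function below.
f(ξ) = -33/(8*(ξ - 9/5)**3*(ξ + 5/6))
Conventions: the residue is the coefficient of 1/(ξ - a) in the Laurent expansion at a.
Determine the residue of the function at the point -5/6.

At the order-1 pole -5/6 set g(ξ) = (ξ - (-5/6))*f(ξ) = -33/(8*(ξ - 9/5)**3).
Simple pole: residue = g(a) at a = -5/6, which is 111375/493039.

The residue is 111375/493039.


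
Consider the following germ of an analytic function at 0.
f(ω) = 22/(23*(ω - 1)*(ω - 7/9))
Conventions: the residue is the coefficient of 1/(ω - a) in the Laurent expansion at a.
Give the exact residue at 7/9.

The residue is -99/23.

At the order-1 pole 7/9 set g(ω) = (ω - (7/9))*f(ω) = 22/(23*(ω - 1)).
Simple pole: residue = g(a) at a = 7/9, which is -99/23.


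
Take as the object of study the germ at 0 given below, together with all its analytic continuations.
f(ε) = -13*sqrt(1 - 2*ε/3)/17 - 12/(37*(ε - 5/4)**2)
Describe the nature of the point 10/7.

Denominator factors: ε - 5/4 = 5/28 at ε = 10/7 — none vanishes.
Branch term sqrt(1 - ε/(3/2)): argument at 10/7 is 1/21, nonzero, so 10/7 is not its branch point (a point on a principal cut is still regular for the continued germ).
So the germ continues analytically to 10/7.

The point is a regular point.


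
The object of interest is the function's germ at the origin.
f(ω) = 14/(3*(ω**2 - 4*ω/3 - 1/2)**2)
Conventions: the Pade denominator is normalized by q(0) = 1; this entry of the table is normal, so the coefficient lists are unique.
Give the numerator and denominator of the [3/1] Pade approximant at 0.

The Pade approximant has numerator coefficients [56/3, -943/39, 24880/351, -109204/1053]; denominator coefficients [1, 8819/2184].

Taylor coefficients needed (expand at 0): a_0 = 56/3, a_1 = -896/9, a_2 = 4256/9, a_3 = -163072/81, a_4 = 1975456/243.
Write the denominator as Q(ω) = 1 + q1*ω. Requiring Q*f - P = O(ω^5) with deg P <= 3 kills the coefficients of ω^4..ω^4 in Q*f:
  ω^4: a_4 + q1*a_3 = 0, i.e. 1975456/243 + (-163072/81)*q1 = 0.
Solving this linear system: q1 = 8819/2184.
The numerator is Q*f truncated at degree 3: P0 = a_0 = 56/3; P1 = a_1 + q1*a_0 = -943/39; P2 = a_2 + q1*a_1 = 24880/351; P3 = a_3 + q1*a_2 = -109204/1053.


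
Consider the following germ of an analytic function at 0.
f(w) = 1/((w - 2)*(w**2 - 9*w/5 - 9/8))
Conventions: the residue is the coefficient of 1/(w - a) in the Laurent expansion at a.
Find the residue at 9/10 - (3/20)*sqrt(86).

The residue is 20/29 - (220/3741)*sqrt(86).

The factor w**2 - 9*w/5 - 9/8 splits as (w - a)(w - a') with a = 9/10 - (3/20)*sqrt(86), a' = 9/10 + (3/20)*sqrt(86). At the order-1 pole a set g(w) = (w - a)*f(w) = [1/(w - 2)] / (w - a').
Simple pole: residue = g(a) at a = 9/10 - (3/20)*sqrt(86), which is 20/29 - (220/3741)*sqrt(86).


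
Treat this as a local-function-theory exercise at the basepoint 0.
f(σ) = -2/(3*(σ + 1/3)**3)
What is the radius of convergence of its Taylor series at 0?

The radius of convergence is 1/3.

Denominator factor (σ + 1/3)^3: pole of order 3 at -1/3, modulus 1/3.
The radius of convergence is the smallest modulus among the singular points: 1/3.


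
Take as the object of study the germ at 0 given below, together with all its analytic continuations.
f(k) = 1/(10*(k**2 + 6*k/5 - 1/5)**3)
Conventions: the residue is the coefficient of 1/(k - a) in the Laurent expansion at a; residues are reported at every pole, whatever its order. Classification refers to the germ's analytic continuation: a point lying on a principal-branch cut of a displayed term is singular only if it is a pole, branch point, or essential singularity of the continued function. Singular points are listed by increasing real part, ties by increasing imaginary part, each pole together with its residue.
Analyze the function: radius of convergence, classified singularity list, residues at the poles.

Denominator factor (k**2 + 6*k/5 - 1/5)^3: discriminant 56/25, real irrational roots -3/5 + (1/5)*sqrt(14) and -3/5 - (1/5)*sqrt(14); poles of order 3, moduli -3/5 + (1/5)*sqrt(14) and 3/5 + (1/5)*sqrt(14).
The radius of convergence is the smallest modulus among the singular points: -3/5 + (1/5)*sqrt(14).
The factor k**2 + 6*k/5 - 1/5 splits as (k - a)(k - a') with a = -3/5 - (1/5)*sqrt(14), a' = -3/5 + (1/5)*sqrt(14). At the order-3 pole a set g(k) = (k - a)^3*f(k) = [1/10] / (k - a')^3.
Order-3 pole: residue = g''(a)/2; g''(-3/5 - (1/5)*sqrt(14)) = -(1875/43904)*sqrt(14), so the residue is -(1875/87808)*sqrt(14).
The factor k**2 + 6*k/5 - 1/5 splits as (k - a)(k - a') with a = -3/5 + (1/5)*sqrt(14), a' = -3/5 - (1/5)*sqrt(14). At the order-3 pole a set g(k) = (k - a)^3*f(k) = [1/10] / (k - a')^3.
Order-3 pole: residue = g''(a)/2; g''(-3/5 + (1/5)*sqrt(14)) = (1875/43904)*sqrt(14), so the residue is (1875/87808)*sqrt(14).
List the singular points by increasing real part (a conjugate pair: the negative imaginary part first).

Radius of convergence at 0: -3/5 + (1/5)*sqrt(14).
At -3/5 - (1/5)*sqrt(14): a pole of order 3; residue -(1875/87808)*sqrt(14).
At -3/5 + (1/5)*sqrt(14): a pole of order 3; residue (1875/87808)*sqrt(14).


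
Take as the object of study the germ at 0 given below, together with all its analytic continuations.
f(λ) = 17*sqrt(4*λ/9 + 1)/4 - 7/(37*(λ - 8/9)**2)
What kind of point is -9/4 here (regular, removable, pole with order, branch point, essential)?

The term (17/4)*sqrt(1 - λ/(-9/4)) has argument 1 - -9/4/(-9/4) = 0 at -9/4: a square-root (algebraic, two-sheeted) branch point; the remaining terms are analytic or single-valued there.

The point is an algebraic (square-root) branch point.


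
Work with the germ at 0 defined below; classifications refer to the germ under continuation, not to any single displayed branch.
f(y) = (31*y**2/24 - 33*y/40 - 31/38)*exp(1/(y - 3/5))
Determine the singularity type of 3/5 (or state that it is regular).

The exponent 1/(y - (3/5)) has a pole at 3/5, so exp(1/(y - (3/5))) takes every nonzero value near it: an essential singularity (not a pole of any order).

The point is an essential singularity.


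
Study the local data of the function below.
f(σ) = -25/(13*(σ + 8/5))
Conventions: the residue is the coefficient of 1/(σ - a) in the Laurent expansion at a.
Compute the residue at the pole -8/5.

At the order-1 pole -8/5 set g(σ) = (σ - (-8/5))*f(σ) = -25/13.
Simple pole: residue = g(a) at a = -8/5, which is -25/13.

The residue is -25/13.


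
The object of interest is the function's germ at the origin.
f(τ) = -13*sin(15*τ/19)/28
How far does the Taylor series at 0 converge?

The factor -sin(15*τ/19) is entire and contributes no finite singular point.
The polynomial part has no poles.
No finite singular points: the Taylor series at 0 converges everywhere.

The radius of convergence is infinite.


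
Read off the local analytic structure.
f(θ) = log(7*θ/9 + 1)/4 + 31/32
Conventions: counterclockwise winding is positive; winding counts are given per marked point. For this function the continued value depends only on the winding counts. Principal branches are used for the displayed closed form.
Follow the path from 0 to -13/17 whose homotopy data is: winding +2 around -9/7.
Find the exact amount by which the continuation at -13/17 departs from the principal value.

Continued minus principal equals pi*i.

The rational part is single-valued and drops out of the difference; each branch term changes only by its own monodromy.
(1/4)*log(1 - θ/(-9/7)): each positive loop around -9/7 adds 2*pi*i to the log, so winding +2 contributes (1/4)*(2)*2*pi*i = pi*i.
Summing the contributions at θ = -13/17 gives pi*i.


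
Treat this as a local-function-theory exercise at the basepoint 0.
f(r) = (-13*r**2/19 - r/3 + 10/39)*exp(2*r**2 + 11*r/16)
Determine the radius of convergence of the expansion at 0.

The factor exp(2*r**2 + 11*r/16) is entire and contributes no finite singular point.
The polynomial part has no poles.
No finite singular points: the Taylor series at 0 converges everywhere.

The radius of convergence is infinite.


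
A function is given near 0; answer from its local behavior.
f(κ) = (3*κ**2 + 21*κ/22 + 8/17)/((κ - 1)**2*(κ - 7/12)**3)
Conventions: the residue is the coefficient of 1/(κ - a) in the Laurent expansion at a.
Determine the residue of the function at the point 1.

At the order-2 pole 1 set g(κ) = (κ - (1))^2*f(κ) = (3*κ**2 + 21*κ/22 + 8/17)/(κ - 7/12)**3.
Order-2 pole: residue = g'(a); g'(1) = -1609632/4675, so the residue is -1609632/4675.

The residue is -1609632/4675.


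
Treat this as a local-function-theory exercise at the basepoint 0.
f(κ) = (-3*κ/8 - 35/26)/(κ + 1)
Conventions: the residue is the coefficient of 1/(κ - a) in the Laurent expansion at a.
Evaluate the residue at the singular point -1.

At the order-1 pole -1 set g(κ) = (κ - (-1))*f(κ) = -3*κ/8 - 35/26.
Simple pole: residue = g(a) at a = -1, which is -101/104.

The residue is -101/104.


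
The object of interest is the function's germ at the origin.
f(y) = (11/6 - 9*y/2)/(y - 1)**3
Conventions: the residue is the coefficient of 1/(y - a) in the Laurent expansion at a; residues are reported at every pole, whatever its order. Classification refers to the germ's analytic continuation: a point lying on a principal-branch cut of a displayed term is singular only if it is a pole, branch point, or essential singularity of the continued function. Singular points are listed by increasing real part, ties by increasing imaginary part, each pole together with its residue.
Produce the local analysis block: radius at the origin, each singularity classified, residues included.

Denominator factor (y - 1)^3: pole of order 3 at 1, modulus 1.
The radius of convergence is the smallest modulus among the singular points: 1.
At the order-3 pole 1 set g(y) = (y - (1))^3*f(y) = 11/6 - 9*y/2.
Order-3 pole: residue = g''(a)/2; g''(1) = 0, so the residue is 0.

Radius of convergence at 0: 1.
At 1: a pole of order 3; residue 0.


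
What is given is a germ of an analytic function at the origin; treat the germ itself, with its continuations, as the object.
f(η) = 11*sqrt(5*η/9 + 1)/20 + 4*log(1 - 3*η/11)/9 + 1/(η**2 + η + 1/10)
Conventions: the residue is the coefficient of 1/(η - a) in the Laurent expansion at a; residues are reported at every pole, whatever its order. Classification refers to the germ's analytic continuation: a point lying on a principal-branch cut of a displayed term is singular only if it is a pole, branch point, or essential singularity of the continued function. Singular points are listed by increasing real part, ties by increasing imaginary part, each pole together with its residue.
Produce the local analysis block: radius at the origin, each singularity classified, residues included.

Denominator factor (η**2 + η + 1/10): discriminant 3/5, real irrational roots -1/2 + (1/10)*sqrt(15) and -1/2 - (1/10)*sqrt(15); poles of order 1, moduli 1/2 - (1/10)*sqrt(15) and 1/2 + (1/10)*sqrt(15).
Branch term (4/9)*log(1 - η/(11/3)): its argument vanishes at η = 11/3, a logarithmic branch point, modulus 11/3.
Branch term (11/20)*sqrt(1 - η/(-9/5)): its argument vanishes at η = -9/5, a square-root branch point, modulus 9/5.
The radius of convergence is the smallest modulus among the singular points: 1/2 - (1/10)*sqrt(15).
The branch terms are analytic at -1/2 - (1/10)*sqrt(15) and contribute nothing to the residue; only the rational part matters.
The factor η**2 + η + 1/10 splits as (η - a)(η - a') with a = -1/2 - (1/10)*sqrt(15), a' = -1/2 + (1/10)*sqrt(15). At the order-1 pole a set g(η) = (η - a)*(rational part) = [1] / (η - a').
Simple pole: residue = g(a) at a = -1/2 - (1/10)*sqrt(15), which is -(1/3)*sqrt(15).
The branch terms are analytic at -1/2 + (1/10)*sqrt(15) and contribute nothing to the residue; only the rational part matters.
The factor η**2 + η + 1/10 splits as (η - a)(η - a') with a = -1/2 + (1/10)*sqrt(15), a' = -1/2 - (1/10)*sqrt(15). At the order-1 pole a set g(η) = (η - a)*(rational part) = [1] / (η - a').
Simple pole: residue = g(a) at a = -1/2 + (1/10)*sqrt(15), which is (1/3)*sqrt(15).
List the singular points by increasing real part (a conjugate pair: the negative imaginary part first).

Radius of convergence at 0: 1/2 - (1/10)*sqrt(15).
At -9/5: an algebraic (square-root) branch point.
At -1/2 - (1/10)*sqrt(15): a pole of order 1; residue -(1/3)*sqrt(15).
At -1/2 + (1/10)*sqrt(15): a pole of order 1; residue (1/3)*sqrt(15).
At 11/3: a logarithmic branch point.


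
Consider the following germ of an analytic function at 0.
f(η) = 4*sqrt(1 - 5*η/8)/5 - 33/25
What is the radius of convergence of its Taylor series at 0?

Branch term (4/5)*sqrt(1 - η/(8/5)): its argument vanishes at η = 8/5, a square-root branch point, modulus 8/5.
The radius of convergence is the smallest modulus among the singular points: 8/5.

The radius of convergence is 8/5.


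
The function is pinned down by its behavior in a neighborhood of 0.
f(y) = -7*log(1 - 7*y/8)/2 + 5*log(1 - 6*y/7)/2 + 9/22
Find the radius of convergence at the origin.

The radius of convergence is 8/7.

Branch term (-7/2)*log(1 - y/(8/7)): its argument vanishes at y = 8/7, a logarithmic branch point, modulus 8/7.
Branch term (5/2)*log(1 - y/(7/6)): its argument vanishes at y = 7/6, a logarithmic branch point, modulus 7/6.
The radius of convergence is the smallest modulus among the singular points: 8/7.


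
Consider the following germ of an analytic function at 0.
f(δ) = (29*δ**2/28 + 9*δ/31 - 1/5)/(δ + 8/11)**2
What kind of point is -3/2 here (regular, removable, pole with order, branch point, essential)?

Denominator factors: δ + 8/11 = -17/22 at δ = -3/2 — none vanishes.
So the germ continues analytically to -3/2.

The point is a regular point.


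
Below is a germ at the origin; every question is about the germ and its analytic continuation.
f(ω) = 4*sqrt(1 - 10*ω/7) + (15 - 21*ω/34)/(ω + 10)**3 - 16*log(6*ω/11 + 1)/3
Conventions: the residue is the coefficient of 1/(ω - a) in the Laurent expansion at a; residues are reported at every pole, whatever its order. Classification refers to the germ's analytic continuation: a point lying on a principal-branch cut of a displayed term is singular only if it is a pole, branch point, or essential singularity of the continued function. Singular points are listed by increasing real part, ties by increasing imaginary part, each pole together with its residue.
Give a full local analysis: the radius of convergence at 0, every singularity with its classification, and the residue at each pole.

Radius of convergence at 0: 7/10.
At -10: a pole of order 3; residue 0.
At -11/6: a logarithmic branch point.
At 7/10: an algebraic (square-root) branch point.

Denominator factor (ω + 10)^3: pole of order 3 at -10, modulus 10.
Branch term (-16/3)*log(1 - ω/(-11/6)): its argument vanishes at ω = -11/6, a logarithmic branch point, modulus 11/6.
Branch term (4)*sqrt(1 - ω/(7/10)): its argument vanishes at ω = 7/10, a square-root branch point, modulus 7/10.
The radius of convergence is the smallest modulus among the singular points: 7/10.
The branch terms are analytic at -10 and contribute nothing to the residue; only the rational part matters.
At the order-3 pole -10 set g(ω) = (ω - (-10))^3*(rational part) = 15 - 21*ω/34.
Order-3 pole: residue = g''(a)/2; g''(-10) = 0, so the residue is 0.
List the singular points by increasing real part (a conjugate pair: the negative imaginary part first).


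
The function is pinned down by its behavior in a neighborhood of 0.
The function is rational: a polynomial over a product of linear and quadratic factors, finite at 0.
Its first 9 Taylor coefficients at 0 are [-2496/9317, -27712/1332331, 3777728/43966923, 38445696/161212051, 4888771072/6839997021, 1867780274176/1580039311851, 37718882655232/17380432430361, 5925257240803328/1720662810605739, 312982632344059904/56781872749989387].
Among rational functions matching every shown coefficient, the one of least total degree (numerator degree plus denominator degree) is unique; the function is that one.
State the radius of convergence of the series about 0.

No rational of total degree below 7 reproduces all 9 coefficients; solving the [2/5] Pade equations on them gives f(α) = (35*α**2/18 + 23*α/26 - 13/14)/((α - 3/4)**2*(α + 11/6)**3), whose expansion matches every shown term.
Denominator factor (α - 3/4)^2: pole of order 2 at 3/4, modulus 3/4.
Denominator factor (α + 11/6)^3: pole of order 3 at -11/6, modulus 11/6.
The radius of convergence is the smallest modulus among the singular points: 3/4.

The radius of convergence is 3/4.


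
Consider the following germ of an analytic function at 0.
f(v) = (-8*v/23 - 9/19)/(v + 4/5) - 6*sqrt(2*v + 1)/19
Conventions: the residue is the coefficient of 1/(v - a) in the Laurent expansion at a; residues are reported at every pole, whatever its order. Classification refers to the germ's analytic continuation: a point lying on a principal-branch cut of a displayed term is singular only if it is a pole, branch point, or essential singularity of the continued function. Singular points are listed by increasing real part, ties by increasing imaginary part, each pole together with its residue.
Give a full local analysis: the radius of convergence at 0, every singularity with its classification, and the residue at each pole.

Denominator factor (v + 4/5): pole of order 1 at -4/5, modulus 4/5.
Branch term (-6/19)*sqrt(1 - v/(-1/2)): its argument vanishes at v = -1/2, a square-root branch point, modulus 1/2.
The radius of convergence is the smallest modulus among the singular points: 1/2.
The branch term is analytic at -4/5 and contributes nothing to the residue; only the rational part matters.
At the order-1 pole -4/5 set g(v) = (v - (-4/5))*(rational part) = -8*v/23 - 9/19.
Simple pole: residue = g(a) at a = -4/5, which is -427/2185.
List the singular points by increasing real part (a conjugate pair: the negative imaginary part first).

Radius of convergence at 0: 1/2.
At -4/5: a pole of order 1; residue -427/2185.
At -1/2: an algebraic (square-root) branch point.


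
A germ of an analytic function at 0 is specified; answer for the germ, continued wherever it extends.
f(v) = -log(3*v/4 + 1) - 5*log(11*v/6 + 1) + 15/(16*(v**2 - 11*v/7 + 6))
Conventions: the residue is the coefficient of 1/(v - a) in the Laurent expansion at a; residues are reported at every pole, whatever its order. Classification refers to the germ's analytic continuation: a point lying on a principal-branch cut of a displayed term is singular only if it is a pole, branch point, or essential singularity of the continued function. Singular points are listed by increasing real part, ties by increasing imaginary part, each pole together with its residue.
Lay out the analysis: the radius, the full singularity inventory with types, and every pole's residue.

Radius of convergence at 0: 6/11.
At -4/3: a logarithmic branch point.
At -6/11: a logarithmic branch point.
At (11/14) - ((1/14)*sqrt(1055))*i: a pole of order 1; residue ((21/3376)*sqrt(1055))*i.
At (11/14) + ((1/14)*sqrt(1055))*i: a pole of order 1; residue -((21/3376)*sqrt(1055))*i.

Denominator factor (v**2 - 11*v/7 + 6): discriminant -1055/49, complex-conjugate roots (11/14) + ((1/14)*sqrt(1055))*i and (11/14) - ((1/14)*sqrt(1055))*i; poles of order 1, moduli sqrt(6) and sqrt(6).
Branch term (-1)*log(1 - v/(-4/3)): its argument vanishes at v = -4/3, a logarithmic branch point, modulus 4/3.
Branch term (-5)*log(1 - v/(-6/11)): its argument vanishes at v = -6/11, a logarithmic branch point, modulus 6/11.
The radius of convergence is the smallest modulus among the singular points: 6/11.
The branch terms are analytic at (11/14) - ((1/14)*sqrt(1055))*i and contribute nothing to the residue; only the rational part matters.
The factor v**2 - 11*v/7 + 6 splits as (v - a)(v - a') with a = (11/14) - ((1/14)*sqrt(1055))*i, a' = (11/14) + ((1/14)*sqrt(1055))*i. At the order-1 pole a set g(v) = (v - a)*(rational part) = [15/16] / (v - a').
Simple pole: residue = g(a) at a = (11/14) - ((1/14)*sqrt(1055))*i, which is ((21/3376)*sqrt(1055))*i.
The branch terms are analytic at (11/14) + ((1/14)*sqrt(1055))*i and contribute nothing to the residue; only the rational part matters.
The factor v**2 - 11*v/7 + 6 splits as (v - a)(v - a') with a = (11/14) + ((1/14)*sqrt(1055))*i, a' = (11/14) - ((1/14)*sqrt(1055))*i. At the order-1 pole a set g(v) = (v - a)*(rational part) = [15/16] / (v - a').
Simple pole: residue = g(a) at a = (11/14) + ((1/14)*sqrt(1055))*i, which is -((21/3376)*sqrt(1055))*i.
List the singular points by increasing real part (a conjugate pair: the negative imaginary part first).


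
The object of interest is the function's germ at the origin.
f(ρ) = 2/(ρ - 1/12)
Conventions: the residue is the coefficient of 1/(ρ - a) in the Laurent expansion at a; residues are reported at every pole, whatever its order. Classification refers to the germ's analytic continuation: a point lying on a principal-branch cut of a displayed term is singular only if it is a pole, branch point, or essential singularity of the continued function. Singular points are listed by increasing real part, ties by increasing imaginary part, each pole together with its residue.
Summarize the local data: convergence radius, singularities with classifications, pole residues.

Denominator factor (ρ - 1/12): pole of order 1 at 1/12, modulus 1/12.
The radius of convergence is the smallest modulus among the singular points: 1/12.
At the order-1 pole 1/12 set g(ρ) = (ρ - (1/12))*f(ρ) = 2.
Simple pole: residue = g(a) at a = 1/12, which is 2.

Radius of convergence at 0: 1/12.
At 1/12: a pole of order 1; residue 2.


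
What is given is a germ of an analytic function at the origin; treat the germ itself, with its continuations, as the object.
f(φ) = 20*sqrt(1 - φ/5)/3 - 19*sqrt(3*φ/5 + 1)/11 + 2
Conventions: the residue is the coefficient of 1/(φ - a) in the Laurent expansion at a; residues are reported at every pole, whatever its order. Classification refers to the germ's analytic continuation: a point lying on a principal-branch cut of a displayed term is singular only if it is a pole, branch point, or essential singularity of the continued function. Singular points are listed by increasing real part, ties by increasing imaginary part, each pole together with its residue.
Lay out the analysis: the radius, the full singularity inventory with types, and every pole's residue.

Radius of convergence at 0: 5/3.
At -5/3: an algebraic (square-root) branch point.
At 5: an algebraic (square-root) branch point.

Branch term (-19/11)*sqrt(1 - φ/(-5/3)): its argument vanishes at φ = -5/3, a square-root branch point, modulus 5/3.
Branch term (20/3)*sqrt(1 - φ/(5)): its argument vanishes at φ = 5, a square-root branch point, modulus 5.
The radius of convergence is the smallest modulus among the singular points: 5/3.
List the singular points by increasing real part (a conjugate pair: the negative imaginary part first).


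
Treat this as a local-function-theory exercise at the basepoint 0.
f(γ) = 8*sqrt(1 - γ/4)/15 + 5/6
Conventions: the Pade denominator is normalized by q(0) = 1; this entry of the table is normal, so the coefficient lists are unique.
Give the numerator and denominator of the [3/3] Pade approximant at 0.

Taylor coefficients needed (expand at 0): a_0 = 41/30, a_1 = -1/15, a_2 = -1/240, a_3 = -1/1920, a_4 = -1/12288, a_5 = -7/491520, a_6 = -7/2621440.
Write the denominator as Q(γ) = 1 + q1*γ + q2*γ^2 + q3*γ^3. Requiring Q*f - P = O(γ^7) with deg P <= 3 kills the coefficients of γ^4..γ^6 in Q*f:
  γ^4: a_4 + q1*a_3 + q2*a_2 + q3*a_1 = 0, i.e. -1/12288 + (-1/1920)*q1 + (-1/240)*q2 + (-1/15)*q3 = 0.
  γ^5: a_5 + q1*a_4 + q2*a_3 + q3*a_2 = 0, i.e. -7/491520 + (-1/12288)*q1 + (-1/1920)*q2 + (-1/240)*q3 = 0.
  γ^6: a_6 + q1*a_5 + q2*a_4 + q3*a_3 = 0, i.e. -7/2621440 + (-7/491520)*q1 + (-1/12288)*q2 + (-1/1920)*q3 = 0.
Solving this linear system: q1 = -5/16, q2 = 3/128, q3 = -1/4096.
The numerator is Q*f truncated at degree 3: P0 = a_0 = 41/30; P1 = a_1 + q1*a_0 = -79/160; P2 = a_2 + q1*a_1 + q2*a_0 = 187/3840; P3 = a_3 + q1*a_2 + q2*a_1 + q3*a_0 = -137/122880.

The Pade approximant has numerator coefficients [41/30, -79/160, 187/3840, -137/122880]; denominator coefficients [1, -5/16, 3/128, -1/4096].


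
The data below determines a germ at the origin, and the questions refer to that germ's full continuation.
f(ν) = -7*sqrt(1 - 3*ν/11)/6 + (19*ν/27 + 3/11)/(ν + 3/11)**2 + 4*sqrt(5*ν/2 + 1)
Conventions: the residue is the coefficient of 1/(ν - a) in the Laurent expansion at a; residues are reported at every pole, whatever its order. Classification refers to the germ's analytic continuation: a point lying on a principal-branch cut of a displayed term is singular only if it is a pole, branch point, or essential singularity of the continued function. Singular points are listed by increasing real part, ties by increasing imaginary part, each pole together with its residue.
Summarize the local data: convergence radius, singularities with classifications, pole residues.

Denominator factor (ν + 3/11)^2: pole of order 2 at -3/11, modulus 3/11.
Branch term (4)*sqrt(1 - ν/(-2/5)): its argument vanishes at ν = -2/5, a square-root branch point, modulus 2/5.
Branch term (-7/6)*sqrt(1 - ν/(11/3)): its argument vanishes at ν = 11/3, a square-root branch point, modulus 11/3.
The radius of convergence is the smallest modulus among the singular points: 3/11.
The branch terms are analytic at -3/11 and contribute nothing to the residue; only the rational part matters.
At the order-2 pole -3/11 set g(ν) = (ν - (-3/11))^2*(rational part) = 19*ν/27 + 3/11.
Order-2 pole: residue = g'(a); g'(-3/11) = 19/27, so the residue is 19/27.
List the singular points by increasing real part (a conjugate pair: the negative imaginary part first).

Radius of convergence at 0: 3/11.
At -2/5: an algebraic (square-root) branch point.
At -3/11: a pole of order 2; residue 19/27.
At 11/3: an algebraic (square-root) branch point.


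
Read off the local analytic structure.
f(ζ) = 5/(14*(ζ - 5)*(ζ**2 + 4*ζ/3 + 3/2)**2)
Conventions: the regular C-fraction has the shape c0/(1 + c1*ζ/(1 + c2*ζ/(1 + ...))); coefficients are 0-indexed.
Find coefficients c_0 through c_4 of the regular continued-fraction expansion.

The regular C-fraction coefficients are [-2/63, 71/45, -716/639, 78961/114381, -1386630/14134019].

Taylor coefficients (expand at 0): a_0 = -2/63, a_1 = 142/2835, a_2 = -974/42525, a_3 = -162298/5740875, a_4 = 13844318/258339375.
c0 = a_0 = -2/63. Peel one level at a time: if S = 1 + c*ζ/S' with S'(0) = 1, then c is the ζ-coefficient of S and S' = c*ζ/(S - 1).
S_1 = c0/f = 1 + (71/45)*ζ + (716/405)*ζ^2 + ...; c1 = 71/45.
S_2 = c1*ζ/(S_1 - 1) = 1 + (-716/639)*ζ + (315844/408321)*ζ^2 + ...; c2 = -716/639.
S_3 = c2*ζ/(S_2 - 1) = 1 + (78961/114381)*ζ + (2170/32041)*ζ^2 + ...; c3 = 78961/114381.
S_4 = c3*ζ/(S_3 - 1) = 1 + (-1386630/14134019)*ζ + ...; c4 = -1386630/14134019.


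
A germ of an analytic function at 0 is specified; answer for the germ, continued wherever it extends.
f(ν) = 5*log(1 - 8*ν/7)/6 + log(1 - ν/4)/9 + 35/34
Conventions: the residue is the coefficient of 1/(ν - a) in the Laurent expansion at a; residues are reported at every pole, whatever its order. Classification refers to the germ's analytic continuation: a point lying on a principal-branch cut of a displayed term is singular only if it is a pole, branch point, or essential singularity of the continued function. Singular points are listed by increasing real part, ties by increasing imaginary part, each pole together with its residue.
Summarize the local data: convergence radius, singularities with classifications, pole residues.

Branch term (1/9)*log(1 - ν/(4)): its argument vanishes at ν = 4, a logarithmic branch point, modulus 4.
Branch term (5/6)*log(1 - ν/(7/8)): its argument vanishes at ν = 7/8, a logarithmic branch point, modulus 7/8.
The radius of convergence is the smallest modulus among the singular points: 7/8.
List the singular points by increasing real part (a conjugate pair: the negative imaginary part first).

Radius of convergence at 0: 7/8.
At 7/8: a logarithmic branch point.
At 4: a logarithmic branch point.


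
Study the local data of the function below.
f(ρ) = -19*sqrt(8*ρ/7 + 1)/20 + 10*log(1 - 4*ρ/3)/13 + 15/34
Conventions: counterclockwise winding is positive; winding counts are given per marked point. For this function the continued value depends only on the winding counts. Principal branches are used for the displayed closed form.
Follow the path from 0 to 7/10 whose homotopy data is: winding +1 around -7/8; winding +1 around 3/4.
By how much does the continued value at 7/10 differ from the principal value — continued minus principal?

The rational part is single-valued and drops out of the difference; each branch term changes only by its own monodromy.
(10/13)*log(1 - ρ/(3/4)): each positive loop around 3/4 adds 2*pi*i to the log, so winding +1 contributes (10/13)*(1)*2*pi*i = (20/13)*pi*i.
(-19/20)*sqrt(1 - ρ/(-7/8)): winding +1 is odd, the square root flips sign, contributing -2*(-19/20)*sqrt(1 - (7/10)/(-7/8)) = -2*(-19/20)*sqrt(9/5) = (57/50)*sqrt(5).
Summing the contributions at ρ = 7/10 gives ((57/50)*sqrt(5)) + ((20/13)*pi)*i.

Continued minus principal equals ((57/50)*sqrt(5)) + ((20/13)*pi)*i.


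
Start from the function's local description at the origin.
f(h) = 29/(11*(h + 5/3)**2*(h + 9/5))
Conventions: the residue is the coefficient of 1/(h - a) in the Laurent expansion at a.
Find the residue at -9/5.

The residue is 6525/44.

At the order-1 pole -9/5 set g(h) = (h - (-9/5))*f(h) = 29/(11*(h + 5/3)**2).
Simple pole: residue = g(a) at a = -9/5, which is 6525/44.


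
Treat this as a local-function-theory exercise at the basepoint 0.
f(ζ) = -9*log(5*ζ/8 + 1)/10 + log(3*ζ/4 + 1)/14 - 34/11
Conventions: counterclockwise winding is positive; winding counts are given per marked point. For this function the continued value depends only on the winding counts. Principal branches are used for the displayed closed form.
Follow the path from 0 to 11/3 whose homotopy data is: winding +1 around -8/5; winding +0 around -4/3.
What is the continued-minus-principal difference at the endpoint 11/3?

Continued minus principal equals -(9/5)*pi*i.

The rational part is single-valued and drops out of the difference; each branch term changes only by its own monodromy.
(-9/10)*log(1 - ζ/(-8/5)): each positive loop around -8/5 adds 2*pi*i to the log, so winding +1 contributes (-9/10)*(1)*2*pi*i = -(9/5)*pi*i.
(1/14)*log(1 - ζ/(-4/3)): winding 0 around -4/3, so this term returns to its principal value, contribution 0.
Summing the contributions at ζ = 11/3 gives -(9/5)*pi*i.


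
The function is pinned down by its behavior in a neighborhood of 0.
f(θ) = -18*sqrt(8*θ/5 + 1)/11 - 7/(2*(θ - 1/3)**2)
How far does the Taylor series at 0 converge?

Denominator factor (θ - 1/3)^2: pole of order 2 at 1/3, modulus 1/3.
Branch term (-18/11)*sqrt(1 - θ/(-5/8)): its argument vanishes at θ = -5/8, a square-root branch point, modulus 5/8.
The radius of convergence is the smallest modulus among the singular points: 1/3.

The radius of convergence is 1/3.


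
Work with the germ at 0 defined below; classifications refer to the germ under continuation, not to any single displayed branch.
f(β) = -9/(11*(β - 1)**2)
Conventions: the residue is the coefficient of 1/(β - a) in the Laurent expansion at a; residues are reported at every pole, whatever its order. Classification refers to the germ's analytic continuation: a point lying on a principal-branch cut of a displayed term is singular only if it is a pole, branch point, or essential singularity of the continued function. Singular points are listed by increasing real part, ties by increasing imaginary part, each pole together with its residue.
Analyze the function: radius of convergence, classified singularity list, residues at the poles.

Radius of convergence at 0: 1.
At 1: a pole of order 2; residue 0.

Denominator factor (β - 1)^2: pole of order 2 at 1, modulus 1.
The radius of convergence is the smallest modulus among the singular points: 1.
At the order-2 pole 1 set g(β) = (β - (1))^2*f(β) = -9/11.
Order-2 pole: residue = g'(a); g'(1) = 0, so the residue is 0.


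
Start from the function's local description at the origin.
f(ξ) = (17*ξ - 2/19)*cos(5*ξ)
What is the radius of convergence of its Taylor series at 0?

The factor cos(5*ξ) is entire and contributes no finite singular point.
The polynomial part has no poles.
No finite singular points: the Taylor series at 0 converges everywhere.

The radius of convergence is infinite.


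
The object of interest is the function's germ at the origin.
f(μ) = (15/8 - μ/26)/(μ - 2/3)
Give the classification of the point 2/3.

The denominator factor μ - 2/3 vanishes at 2/3 and appears to the power 1; the numerator there equals 577/312, nonzero, and no other factor vanishes.
Hence a pole whose order is the multiplicity, 1.

The point is a pole of order 1.


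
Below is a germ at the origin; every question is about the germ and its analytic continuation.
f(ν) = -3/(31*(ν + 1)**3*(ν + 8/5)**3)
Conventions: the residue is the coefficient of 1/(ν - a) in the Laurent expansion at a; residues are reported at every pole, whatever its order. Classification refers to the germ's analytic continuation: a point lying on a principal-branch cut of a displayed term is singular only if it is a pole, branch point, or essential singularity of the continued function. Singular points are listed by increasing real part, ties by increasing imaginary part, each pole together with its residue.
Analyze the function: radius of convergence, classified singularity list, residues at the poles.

Radius of convergence at 0: 1.
At -8/5: a pole of order 3; residue 6250/837.
At -1: a pole of order 3; residue -6250/837.

Denominator factor (ν + 1)^3: pole of order 3 at -1, modulus 1.
Denominator factor (ν + 8/5)^3: pole of order 3 at -8/5, modulus 8/5.
The radius of convergence is the smallest modulus among the singular points: 1.
At the order-3 pole -8/5 set g(ν) = (ν - (-8/5))^3*f(ν) = -3/(31*(ν + 1)**3).
Order-3 pole: residue = g''(a)/2; g''(-8/5) = 12500/837, so the residue is 6250/837.
At the order-3 pole -1 set g(ν) = (ν - (-1))^3*f(ν) = -3/(31*(ν + 8/5)**3).
Order-3 pole: residue = g''(a)/2; g''(-1) = -12500/837, so the residue is -6250/837.
List the singular points by increasing real part (a conjugate pair: the negative imaginary part first).


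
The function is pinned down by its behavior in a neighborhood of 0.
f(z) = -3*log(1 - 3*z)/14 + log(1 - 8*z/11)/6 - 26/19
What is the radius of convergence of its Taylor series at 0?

Branch term (1/6)*log(1 - z/(11/8)): its argument vanishes at z = 11/8, a logarithmic branch point, modulus 11/8.
Branch term (-3/14)*log(1 - z/(1/3)): its argument vanishes at z = 1/3, a logarithmic branch point, modulus 1/3.
The radius of convergence is the smallest modulus among the singular points: 1/3.

The radius of convergence is 1/3.


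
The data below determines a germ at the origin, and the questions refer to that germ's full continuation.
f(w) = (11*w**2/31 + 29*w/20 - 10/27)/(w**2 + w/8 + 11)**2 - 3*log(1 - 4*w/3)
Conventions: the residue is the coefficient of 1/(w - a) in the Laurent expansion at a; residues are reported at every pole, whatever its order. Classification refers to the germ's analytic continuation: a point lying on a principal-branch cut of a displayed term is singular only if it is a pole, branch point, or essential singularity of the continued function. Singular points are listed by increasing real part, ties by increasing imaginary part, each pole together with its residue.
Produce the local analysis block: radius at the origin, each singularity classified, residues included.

Radius of convergence at 0: 3/4.
At (-1/16) - ((1/16)*sqrt(2815))*i: a pole of order 2; residue ((14751472/33162881625)*sqrt(2815))*i.
At (-1/16) + ((1/16)*sqrt(2815))*i: a pole of order 2; residue -((14751472/33162881625)*sqrt(2815))*i.
At 3/4: a logarithmic branch point.
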